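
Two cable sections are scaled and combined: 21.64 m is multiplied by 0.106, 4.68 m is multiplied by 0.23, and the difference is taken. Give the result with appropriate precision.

1.2 m

21.64 × 0.106 = 2.29384 → 2.29 m (3 s.f., last digit at the 10^-2 place).
4.68 × 0.23 = 1.0764 → 1.1 m (2 s.f., last digit at the 10^-1 place).
Difference: 1.21744 m; keep the coarser place, 10^-1.
Result: 1.2 m.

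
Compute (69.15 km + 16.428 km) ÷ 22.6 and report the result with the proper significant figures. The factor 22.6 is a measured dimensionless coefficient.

3.79 km

69.15 km + 16.428 km = 85.578 km; the sum is limited to 2 decimal places (4 s.f.).
Carrying full precision, 85.578 ÷ 22.6 = 3.78663716814… km; 22.6 has 3 s.f., so the result keeps min(4, 3) = 3 s.f.
Rounded to 3 significant figures: 3.79 km.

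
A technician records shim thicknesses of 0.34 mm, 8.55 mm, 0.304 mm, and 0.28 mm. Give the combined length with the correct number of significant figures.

0.34 mm + 8.55 mm + 0.304 mm + 0.28 mm = 9.474 mm.
Addition/subtraction keeps the fewest decimal places: 0.34 → 2 decimal places, 8.55 → 2 decimal places, 0.304 → 3 decimal places, 0.28 → 2 decimal places; limit is 2.
Rounded to 2 decimal places: 9.47 mm.

9.47 mm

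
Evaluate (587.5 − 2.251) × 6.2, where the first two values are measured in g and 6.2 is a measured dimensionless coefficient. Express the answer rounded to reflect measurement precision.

587.5 g − 2.251 g = 585.249 g; the difference is limited to 1 decimal place (4 s.f.).
Carrying full precision, 585.249 × 6.2 = 3628.5438 g; 6.2 has 2 s.f., so the result keeps min(4, 2) = 2 s.f.
Rounded to 2 significant figures: 3.6 × 10^3 g.

3.6 × 10^3 g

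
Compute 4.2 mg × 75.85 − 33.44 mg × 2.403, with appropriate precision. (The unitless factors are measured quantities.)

4.2 × 75.85 = 318.57 → 3.2 × 10² mg (2 s.f., last digit at the 10^1 place).
33.44 × 2.403 = 80.35632 → 80.36 mg (4 s.f., last digit at the 10^-2 place).
Difference: 238.21368 mg; keep the coarser place, 10^1.
Result: 2.4 × 10² mg.

2.4 × 10² mg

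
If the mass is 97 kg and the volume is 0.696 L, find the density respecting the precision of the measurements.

1.4 × 10² kg/L

density = 97 kg ÷ 0.696 L = 139.367816092… kg/L.
97 has 2 significant figures; 0.696 has 3.
Division/multiplication keeps the fewest: 2 significant figures.
Rounded: 1.4 × 10² kg/L.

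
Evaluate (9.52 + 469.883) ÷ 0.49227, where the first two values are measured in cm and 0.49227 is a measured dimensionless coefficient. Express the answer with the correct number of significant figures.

9.52 cm + 469.883 cm = 479.403 cm; the sum is limited to 2 decimal places (5 s.f.).
Carrying full precision, 479.403 ÷ 0.49227 = 973.861905052… cm; 0.49227 has 5 s.f., so the result keeps min(5, 5) = 5 s.f.
Rounded to 5 significant figures: 9.7386 × 10^2 cm.

9.7386 × 10^2 cm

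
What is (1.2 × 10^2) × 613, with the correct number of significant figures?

(1.2 × 10^2) × 613 = 73560
Multiplication/division keeps the fewest significant figures: 1.2 × 10^2 → 2 s.f., 613 → 3 s.f.; limit is 2.
Rounded to 2 significant figures: 7.4 × 10^4.

7.4 × 10^4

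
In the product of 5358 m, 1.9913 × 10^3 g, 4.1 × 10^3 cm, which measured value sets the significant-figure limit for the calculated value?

4.1 × 10^3 cm

5358 m → 4 s.f.; 1.9913 × 10^3 g → 5 s.f.; 4.1 × 10^3 cm → 2 s.f.
The fewest is 2 significant figures, from 4.1 × 10^3 cm.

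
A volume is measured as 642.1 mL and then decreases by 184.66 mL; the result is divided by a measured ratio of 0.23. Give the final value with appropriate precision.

642.1 mL − 184.66 mL = 457.44 mL; the difference is limited to 1 decimal place (4 s.f.).
Carrying full precision, 457.44 ÷ 0.23 = 1988.86956522… mL; 0.23 has 2 s.f., so the result keeps min(4, 2) = 2 s.f.
Rounded to 2 significant figures: 2.0 × 10^3 mL.

2.0 × 10^3 mL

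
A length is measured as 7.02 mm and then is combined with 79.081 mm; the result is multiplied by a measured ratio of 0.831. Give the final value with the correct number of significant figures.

71.5 mm

7.02 mm + 79.081 mm = 86.101 mm; the sum is limited to 2 decimal places (4 s.f.).
Carrying full precision, 86.101 × 0.831 = 71.549931 mm; 0.831 has 3 s.f., so the result keeps min(4, 3) = 3 s.f.
Rounded to 3 significant figures: 71.5 mm.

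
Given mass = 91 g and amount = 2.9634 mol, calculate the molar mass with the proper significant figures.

31 g/mol

molar mass = 91 g ÷ 2.9634 mol = 30.7079705743… g/mol.
91 has 2 significant figures; 2.9634 has 5.
Division/multiplication keeps the fewest: 2 significant figures.
Rounded: 31 g/mol.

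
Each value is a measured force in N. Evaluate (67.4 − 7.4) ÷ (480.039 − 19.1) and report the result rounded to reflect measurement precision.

67.4 − 7.4 = 60.0, limited to 1 d.p. → 3 s.f.; 480.039 − 19.1 = 460.939, limited to 1 d.p. → 4 s.f.
Carrying full precision, 60.0 ÷ 460.939 = 0.130169067924…; keep min(3, 4) = 3 s.f.
Rounded to 3 significant figures: 0.130.

0.130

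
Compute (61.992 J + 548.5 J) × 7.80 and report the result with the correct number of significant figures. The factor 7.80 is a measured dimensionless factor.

61.992 J + 548.5 J = 610.492 J; the sum is limited to 1 decimal place (4 s.f.).
Carrying full precision, 610.492 × 7.80 = 4761.8376 J; 7.80 has 3 s.f., so the result keeps min(4, 3) = 3 s.f.
Rounded to 3 significant figures: 4.76 × 10^3 J.

4.76 × 10^3 J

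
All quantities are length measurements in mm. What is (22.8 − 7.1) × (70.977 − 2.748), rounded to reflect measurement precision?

1.07 × 10^3 mm²

22.8 − 7.1 = 15.7, limited to 1 d.p. → 3 s.f.; 70.977 − 2.748 = 68.229, limited to 3 d.p. → 5 s.f.
Carrying full precision, 15.7 × 68.229 = 1071.1953; keep min(3, 5) = 3 s.f.
Rounded to 3 significant figures: 1.07 × 10^3 mm².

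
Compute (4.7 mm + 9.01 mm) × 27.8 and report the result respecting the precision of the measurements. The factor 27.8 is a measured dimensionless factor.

4.7 mm + 9.01 mm = 13.71 mm; the sum is limited to 1 decimal place (3 s.f.).
Carrying full precision, 13.71 × 27.8 = 381.138 mm; 27.8 has 3 s.f., so the result keeps min(3, 3) = 3 s.f.
Rounded to 3 significant figures: 381 mm.

381 mm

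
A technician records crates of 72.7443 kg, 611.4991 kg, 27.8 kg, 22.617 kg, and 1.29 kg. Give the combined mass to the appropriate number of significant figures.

72.7443 kg + 611.4991 kg + 27.8 kg + 22.617 kg + 1.29 kg = 735.9504 kg.
Addition/subtraction keeps the fewest decimal places: 72.7443 → 4 decimal places, 611.4991 → 4 decimal places, 27.8 → 1 decimal place, 22.617 → 3 decimal places, 1.29 → 2 decimal places; limit is 1.
Rounded to 1 decimal place: 736.0 kg.

736.0 kg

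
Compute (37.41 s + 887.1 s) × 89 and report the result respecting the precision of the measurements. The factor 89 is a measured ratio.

8.2 × 10⁴ s

37.41 s + 887.1 s = 924.51 s; the sum is limited to 1 decimal place (4 s.f.).
Carrying full precision, 924.51 × 89 = 82281.39 s; 89 has 2 s.f., so the result keeps min(4, 2) = 2 s.f.
Rounded to 2 significant figures: 8.2 × 10⁴ s.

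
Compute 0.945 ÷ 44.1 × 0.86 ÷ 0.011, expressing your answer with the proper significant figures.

0.945 ÷ 44.1 × 0.86 ÷ 0.011 = 1.67532467532…
Multiplication/division keeps the fewest significant figures: 0.945 → 3 s.f., 44.1 → 3 s.f., 0.86 → 2 s.f., 0.011 → 2 s.f.; limit is 2.
Rounded to 2 significant figures: 1.7.

1.7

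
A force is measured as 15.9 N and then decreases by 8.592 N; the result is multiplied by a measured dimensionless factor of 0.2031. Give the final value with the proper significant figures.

15.9 N − 8.592 N = 7.308 N; the difference is limited to 1 decimal place (2 s.f.).
Carrying full precision, 7.308 × 0.2031 = 1.4842548 N; 0.2031 has 4 s.f., so the result keeps min(2, 4) = 2 s.f.
Rounded to 2 significant figures: 1.5 N.

1.5 N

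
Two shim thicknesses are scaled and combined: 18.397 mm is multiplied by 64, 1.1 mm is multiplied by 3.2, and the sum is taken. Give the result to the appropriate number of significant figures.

1.2 × 10³ mm

18.397 × 64 = 1177.408 → 1.2 × 10³ mm (2 s.f., last digit at the 10^2 place).
1.1 × 3.2 = 3.52 → 3.5 mm (2 s.f., last digit at the 10^-1 place).
Sum: 1180.928 mm; keep the coarser place, 10^2.
Result: 1.2 × 10³ mm.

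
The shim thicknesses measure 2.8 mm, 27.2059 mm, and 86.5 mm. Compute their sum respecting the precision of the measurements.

1.165 × 10^2 mm

2.8 mm + 27.2059 mm + 86.5 mm = 116.5059 mm.
Addition/subtraction keeps the fewest decimal places: 2.8 → 1 decimal place, 27.2059 → 4 decimal places, 86.5 → 1 decimal place; limit is 1.
Rounded to 1 decimal place: 1.165 × 10^2 mm.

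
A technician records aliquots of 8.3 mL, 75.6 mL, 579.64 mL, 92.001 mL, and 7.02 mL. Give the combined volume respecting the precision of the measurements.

762.6 mL

8.3 mL + 75.6 mL + 579.64 mL + 92.001 mL + 7.02 mL = 762.561 mL.
Addition/subtraction keeps the fewest decimal places: 8.3 → 1 decimal place, 75.6 → 1 decimal place, 579.64 → 2 decimal places, 92.001 → 3 decimal places, 7.02 → 2 decimal places; limit is 1.
Rounded to 1 decimal place: 762.6 mL.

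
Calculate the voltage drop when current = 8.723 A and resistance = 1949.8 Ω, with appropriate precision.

1.701 × 10⁴ V

voltage drop = 8.723 A × 1949.8 Ω = 17008.1054 V.
8.723 has 4 significant figures; 1949.8 has 5.
Division/multiplication keeps the fewest: 4 significant figures.
Rounded: 1.701 × 10⁴ V.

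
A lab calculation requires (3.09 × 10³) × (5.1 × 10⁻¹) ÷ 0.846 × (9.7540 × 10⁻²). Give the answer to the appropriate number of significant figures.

(3.09 × 10³) × (5.1 × 10⁻¹) ÷ 0.846 × (9.7540 × 10⁻²) = 181.694191489…
Multiplication/division keeps the fewest significant figures: 3.09 × 10³ → 3 s.f., 5.1 × 10⁻¹ → 2 s.f., 0.846 → 3 s.f., 9.7540 × 10⁻² → 5 s.f.; limit is 2.
Rounded to 2 significant figures: 1.8 × 10².

1.8 × 10²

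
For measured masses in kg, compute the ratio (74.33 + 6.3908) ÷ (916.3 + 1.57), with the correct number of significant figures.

0.08794

74.33 + 6.3908 = 80.7208, limited to 2 d.p. → 4 s.f.; 916.3 + 1.57 = 917.87, limited to 1 d.p. → 4 s.f.
Carrying full precision, 80.7208 ÷ 917.87 = 0.087943608572…; keep min(4, 4) = 4 s.f.
Rounded to 4 significant figures: 0.08794.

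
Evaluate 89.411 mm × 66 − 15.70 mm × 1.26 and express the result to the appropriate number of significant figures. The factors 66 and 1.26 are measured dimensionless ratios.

5.9 × 10^3 mm

89.411 × 66 = 5901.126 → 5.9 × 10^3 mm (2 s.f., last digit at the 10^2 place).
15.70 × 1.26 = 19.782 → 19.8 mm (3 s.f., last digit at the 10^-1 place).
Difference: 5881.344 mm; keep the coarser place, 10^2.
Result: 5.9 × 10^3 mm.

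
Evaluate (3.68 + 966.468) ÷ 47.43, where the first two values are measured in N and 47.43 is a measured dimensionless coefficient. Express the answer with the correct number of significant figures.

20.45 N

3.68 N + 966.468 N = 970.148 N; the sum is limited to 2 decimal places (5 s.f.).
Carrying full precision, 970.148 ÷ 47.43 = 20.4543116171… N; 47.43 has 4 s.f., so the result keeps min(5, 4) = 4 s.f.
Rounded to 4 significant figures: 20.45 N.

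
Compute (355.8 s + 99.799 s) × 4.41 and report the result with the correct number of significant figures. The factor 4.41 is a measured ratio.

355.8 s + 99.799 s = 455.599 s; the sum is limited to 1 decimal place (4 s.f.).
Carrying full precision, 455.599 × 4.41 = 2009.19159 s; 4.41 has 3 s.f., so the result keeps min(4, 3) = 3 s.f.
Rounded to 3 significant figures: 2.01 × 10³ s.

2.01 × 10³ s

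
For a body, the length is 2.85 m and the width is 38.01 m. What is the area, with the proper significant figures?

108 m²

area = 2.85 m × 38.01 m = 108.3285 m².
2.85 has 3 significant figures; 38.01 has 4.
Division/multiplication keeps the fewest: 3 significant figures.
Rounded: 108 m².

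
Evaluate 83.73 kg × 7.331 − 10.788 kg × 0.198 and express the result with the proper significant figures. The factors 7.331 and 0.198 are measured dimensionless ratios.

611.7 kg

83.73 × 7.331 = 613.82463 → 613.8 kg (4 s.f., last digit at the 10^-1 place).
10.788 × 0.198 = 2.136024 → 2.14 kg (3 s.f., last digit at the 10^-2 place).
Difference: 611.688606 kg; keep the coarser place, 10^-1.
Result: 611.7 kg.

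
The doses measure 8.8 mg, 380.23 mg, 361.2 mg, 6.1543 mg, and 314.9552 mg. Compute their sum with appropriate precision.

8.8 mg + 380.23 mg + 361.2 mg + 6.1543 mg + 314.9552 mg = 1071.3395 mg.
Addition/subtraction keeps the fewest decimal places: 8.8 → 1 decimal place, 380.23 → 2 decimal places, 361.2 → 1 decimal place, 6.1543 → 4 decimal places, 314.9552 → 4 decimal places; limit is 1.
Rounded to 1 decimal place: 1071.3 mg.

1071.3 mg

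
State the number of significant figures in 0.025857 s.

5

0.025857: leading zeros are not significant.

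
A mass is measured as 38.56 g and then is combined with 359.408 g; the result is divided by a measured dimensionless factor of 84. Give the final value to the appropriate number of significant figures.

4.7 g

38.56 g + 359.408 g = 397.968 g; the sum is limited to 2 decimal places (5 s.f.).
Carrying full precision, 397.968 ÷ 84 = 4.73771428571… g; 84 has 2 s.f., so the result keeps min(5, 2) = 2 s.f.
Rounded to 2 significant figures: 4.7 g.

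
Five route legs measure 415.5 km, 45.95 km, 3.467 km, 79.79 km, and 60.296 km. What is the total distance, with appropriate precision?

415.5 km + 45.95 km + 3.467 km + 79.79 km + 60.296 km = 605.003 km.
Addition/subtraction keeps the fewest decimal places: 415.5 → 1 decimal place, 45.95 → 2 decimal places, 3.467 → 3 decimal places, 79.79 → 2 decimal places, 60.296 → 3 decimal places; limit is 1.
Rounded to 1 decimal place: 605.0 km.

605.0 km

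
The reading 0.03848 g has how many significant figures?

0.03848: leading zeros are not significant.

4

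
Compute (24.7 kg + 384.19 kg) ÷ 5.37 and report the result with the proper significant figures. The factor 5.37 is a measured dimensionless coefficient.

76.1 kg

24.7 kg + 384.19 kg = 408.89 kg; the sum is limited to 1 decimal place (4 s.f.).
Carrying full precision, 408.89 ÷ 5.37 = 76.1433891993… kg; 5.37 has 3 s.f., so the result keeps min(4, 3) = 3 s.f.
Rounded to 3 significant figures: 76.1 kg.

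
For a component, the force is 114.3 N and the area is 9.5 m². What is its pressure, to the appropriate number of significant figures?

12 Pa

pressure = 114.3 N ÷ 9.5 m² = 12.0315789474… Pa.
114.3 has 4 significant figures; 9.5 has 2.
Division/multiplication keeps the fewest: 2 significant figures.
Rounded: 12 Pa.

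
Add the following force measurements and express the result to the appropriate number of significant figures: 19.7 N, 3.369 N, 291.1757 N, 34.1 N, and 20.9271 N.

19.7 N + 3.369 N + 291.1757 N + 34.1 N + 20.9271 N = 369.2718 N.
Addition/subtraction keeps the fewest decimal places: 19.7 → 1 decimal place, 3.369 → 3 decimal places, 291.1757 → 4 decimal places, 34.1 → 1 decimal place, 20.9271 → 4 decimal places; limit is 1.
Rounded to 1 decimal place: 369.3 N.

369.3 N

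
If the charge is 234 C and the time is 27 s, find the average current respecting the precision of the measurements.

average current = 234 C ÷ 27 s = 8.66666666667… A.
234 has 3 significant figures; 27 has 2.
Division/multiplication keeps the fewest: 2 significant figures.
Rounded: 8.7 A.

8.7 A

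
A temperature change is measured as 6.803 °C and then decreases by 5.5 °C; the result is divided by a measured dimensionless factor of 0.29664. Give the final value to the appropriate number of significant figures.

6.803 °C − 5.5 °C = 1.303 °C; the difference is limited to 1 decimal place (2 s.f.).
Carrying full precision, 1.303 ÷ 0.29664 = 4.39252966559… °C; 0.29664 has 5 s.f., so the result keeps min(2, 5) = 2 s.f.
Rounded to 2 significant figures: 4.4 °C.

4.4 °C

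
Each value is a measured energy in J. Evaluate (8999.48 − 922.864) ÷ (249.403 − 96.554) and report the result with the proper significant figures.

8999.48 − 922.864 = 8076.616, limited to 2 d.p. → 6 s.f.; 249.403 − 96.554 = 152.849, limited to 3 d.p. → 6 s.f.
Carrying full precision, 8076.616 ÷ 152.849 = 52.8404896336…; keep min(6, 6) = 6 s.f.
Rounded to 6 significant figures: 52.8405.

52.8405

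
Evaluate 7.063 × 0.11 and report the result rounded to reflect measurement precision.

7.063 × 0.11 = 0.77693
Multiplication/division keeps the fewest significant figures: 7.063 → 4 s.f., 0.11 → 2 s.f.; limit is 2.
Rounded to 2 significant figures: 0.78.

0.78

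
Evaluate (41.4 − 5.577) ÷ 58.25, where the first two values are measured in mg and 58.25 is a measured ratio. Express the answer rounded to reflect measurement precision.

0.615 mg

41.4 mg − 5.577 mg = 35.823 mg; the difference is limited to 1 decimal place (3 s.f.).
Carrying full precision, 35.823 ÷ 58.25 = 0.614987124464… mg; 58.25 has 4 s.f., so the result keeps min(3, 4) = 3 s.f.
Rounded to 3 significant figures: 0.615 mg.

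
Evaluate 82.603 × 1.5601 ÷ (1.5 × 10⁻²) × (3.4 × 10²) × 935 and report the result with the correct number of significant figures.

2.7 × 10⁹

82.603 × 1.5601 ÷ (1.5 × 10⁻²) × (3.4 × 10²) × 935 = 2.73116240809 × 10^9…
Multiplication/division keeps the fewest significant figures: 82.603 → 5 s.f., 1.5601 → 5 s.f., 1.5 × 10⁻² → 2 s.f., 3.4 × 10² → 2 s.f., 935 → 3 s.f.; limit is 2.
Rounded to 2 significant figures: 2.7 × 10⁹.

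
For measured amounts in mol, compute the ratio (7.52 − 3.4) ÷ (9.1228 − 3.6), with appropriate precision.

7.52 − 3.4 = 4.12, limited to 1 d.p. → 2 s.f.; 9.1228 − 3.6 = 5.5228, limited to 1 d.p. → 2 s.f.
Carrying full precision, 4.12 ÷ 5.5228 = 0.745998406605…; keep min(2, 2) = 2 s.f.
Rounded to 2 significant figures: 0.75.

0.75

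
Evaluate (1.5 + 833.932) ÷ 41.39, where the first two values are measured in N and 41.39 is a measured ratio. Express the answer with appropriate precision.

20.18 N

1.5 N + 833.932 N = 835.432 N; the sum is limited to 1 decimal place (4 s.f.).
Carrying full precision, 835.432 ÷ 41.39 = 20.1843923653… N; 41.39 has 4 s.f., so the result keeps min(4, 4) = 4 s.f.
Rounded to 4 significant figures: 20.18 N.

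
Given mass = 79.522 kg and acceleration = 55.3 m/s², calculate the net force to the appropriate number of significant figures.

4.40 × 10³ N

net force = 79.522 kg × 55.3 m/s² = 4397.5666 N.
79.522 has 5 significant figures; 55.3 has 3.
Division/multiplication keeps the fewest: 3 significant figures.
Rounded: 4.40 × 10³ N.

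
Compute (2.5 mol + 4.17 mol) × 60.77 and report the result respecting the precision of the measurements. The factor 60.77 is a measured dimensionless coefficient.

2.5 mol + 4.17 mol = 6.67 mol; the sum is limited to 1 decimal place (2 s.f.).
Carrying full precision, 6.67 × 60.77 = 405.3359 mol; 60.77 has 4 s.f., so the result keeps min(2, 4) = 2 s.f.
Rounded to 2 significant figures: 4.1 × 10² mol.

4.1 × 10² mol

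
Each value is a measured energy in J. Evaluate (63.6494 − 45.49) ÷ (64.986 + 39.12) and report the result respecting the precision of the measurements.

63.6494 − 45.49 = 18.1594, limited to 2 d.p. → 4 s.f.; 64.986 + 39.12 = 104.106, limited to 2 d.p. → 5 s.f.
Carrying full precision, 18.1594 ÷ 104.106 = 0.174431829097…; keep min(4, 5) = 4 s.f.
Rounded to 4 significant figures: 0.1744.

0.1744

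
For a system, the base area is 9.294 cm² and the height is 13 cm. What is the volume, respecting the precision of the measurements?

volume = 9.294 cm² × 13 cm = 120.822 cm³.
9.294 has 4 significant figures; 13 has 2.
Division/multiplication keeps the fewest: 2 significant figures.
Rounded: 1.2 × 10² cm³.

1.2 × 10² cm³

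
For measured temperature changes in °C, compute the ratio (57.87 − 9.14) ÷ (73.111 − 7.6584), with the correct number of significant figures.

57.87 − 9.14 = 48.73, limited to 2 d.p. → 4 s.f.; 73.111 − 7.6584 = 65.4526, limited to 3 d.p. → 5 s.f.
Carrying full precision, 48.73 ÷ 65.4526 = 0.74450823955…; keep min(4, 5) = 4 s.f.
Rounded to 4 significant figures: 0.7445.

0.7445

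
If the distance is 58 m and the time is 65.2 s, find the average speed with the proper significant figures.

average speed = 58 m ÷ 65.2 s = 0.889570552147… m/s.
58 has 2 significant figures; 65.2 has 3.
Division/multiplication keeps the fewest: 2 significant figures.
Rounded: 0.89 m/s.

0.89 m/s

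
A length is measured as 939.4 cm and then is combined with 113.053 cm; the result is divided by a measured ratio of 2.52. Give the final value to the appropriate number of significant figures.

939.4 cm + 113.053 cm = 1052.453 cm; the sum is limited to 1 decimal place (5 s.f.).
Carrying full precision, 1052.453 ÷ 2.52 = 417.640079365… cm; 2.52 has 3 s.f., so the result keeps min(5, 3) = 3 s.f.
Rounded to 3 significant figures: 418 cm.

418 cm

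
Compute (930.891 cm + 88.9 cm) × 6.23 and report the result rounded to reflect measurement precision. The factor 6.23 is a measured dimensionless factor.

930.891 cm + 88.9 cm = 1019.791 cm; the sum is limited to 1 decimal place (5 s.f.).
Carrying full precision, 1019.791 × 6.23 = 6353.29793 cm; 6.23 has 3 s.f., so the result keeps min(5, 3) = 3 s.f.
Rounded to 3 significant figures: 6.35 × 10³ cm.

6.35 × 10³ cm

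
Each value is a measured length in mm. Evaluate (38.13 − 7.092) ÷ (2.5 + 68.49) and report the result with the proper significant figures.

0.437

38.13 − 7.092 = 31.038, limited to 2 d.p. → 4 s.f.; 2.5 + 68.49 = 70.99, limited to 1 d.p. → 3 s.f.
Carrying full precision, 31.038 ÷ 70.99 = 0.437216509368…; keep min(4, 3) = 3 s.f.
Rounded to 3 significant figures: 0.437.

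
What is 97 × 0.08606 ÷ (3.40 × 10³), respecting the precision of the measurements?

0.0025

97 × 0.08606 ÷ (3.40 × 10³) = 0.00245524117647…
Multiplication/division keeps the fewest significant figures: 97 → 2 s.f., 0.08606 → 4 s.f., 3.40 × 10³ → 3 s.f.; limit is 2.
Rounded to 2 significant figures: 0.0025.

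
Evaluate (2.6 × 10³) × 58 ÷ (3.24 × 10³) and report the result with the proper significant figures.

47

(2.6 × 10³) × 58 ÷ (3.24 × 10³) = 46.5432098765…
Multiplication/division keeps the fewest significant figures: 2.6 × 10³ → 2 s.f., 58 → 2 s.f., 3.24 × 10³ → 3 s.f.; limit is 2.
Rounded to 2 significant figures: 47.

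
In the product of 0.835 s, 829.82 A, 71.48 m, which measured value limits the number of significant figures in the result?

0.835 s

0.835 s → 3 s.f.; 829.82 A → 5 s.f.; 71.48 m → 4 s.f.
The fewest is 3 significant figures, from 0.835 s.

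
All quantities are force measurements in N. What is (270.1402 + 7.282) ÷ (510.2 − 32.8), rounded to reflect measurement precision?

5.811 × 10^-1

270.1402 + 7.282 = 277.4222, limited to 3 d.p. → 6 s.f.; 510.2 − 32.8 = 477.4, limited to 1 d.p. → 4 s.f.
Carrying full precision, 277.4222 ÷ 477.4 = 0.581110599078…; keep min(6, 4) = 4 s.f.
Rounded to 4 significant figures: 5.811 × 10^-1.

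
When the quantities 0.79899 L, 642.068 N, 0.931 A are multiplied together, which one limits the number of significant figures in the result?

0.79899 L → 5 s.f.; 642.068 N → 6 s.f.; 0.931 A → 3 s.f.
The fewest is 3 significant figures, from 0.931 A.

0.931 A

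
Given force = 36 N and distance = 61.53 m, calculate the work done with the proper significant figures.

2.2 × 10³ J

work done = 36 N × 61.53 m = 2215.08 J.
36 has 2 significant figures; 61.53 has 4.
Division/multiplication keeps the fewest: 2 significant figures.
Rounded: 2.2 × 10³ J.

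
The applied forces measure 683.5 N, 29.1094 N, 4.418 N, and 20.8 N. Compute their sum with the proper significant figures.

737.8 N

683.5 N + 29.1094 N + 4.418 N + 20.8 N = 737.8274 N.
Addition/subtraction keeps the fewest decimal places: 683.5 → 1 decimal place, 29.1094 → 4 decimal places, 4.418 → 3 decimal places, 20.8 → 1 decimal place; limit is 1.
Rounded to 1 decimal place: 737.8 N.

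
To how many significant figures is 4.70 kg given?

3

4.70: trailing zeros after a decimal point are significant.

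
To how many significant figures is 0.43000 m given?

0.43000: leading zeros are not significant; trailing zeros after a decimal point are significant.

5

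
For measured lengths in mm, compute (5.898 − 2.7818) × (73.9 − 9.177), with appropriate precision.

202 mm²

5.898 − 2.7818 = 3.1162, limited to 3 d.p. → 4 s.f.; 73.9 − 9.177 = 64.723, limited to 1 d.p. → 3 s.f.
Carrying full precision, 3.1162 × 64.723 = 201.6898126; keep min(4, 3) = 3 s.f.
Rounded to 3 significant figures: 202 mm².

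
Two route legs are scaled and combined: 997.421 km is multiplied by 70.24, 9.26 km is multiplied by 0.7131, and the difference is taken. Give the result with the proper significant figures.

997.421 × 70.24 = 70058.85104 → 7.006 × 10^4 km (4 s.f., last digit at the 10^1 place).
9.26 × 0.7131 = 6.603306 → 6.60 km (3 s.f., last digit at the 10^-2 place).
Difference: 70052.247734 km; keep the coarser place, 10^1.
Result: 7.005 × 10^4 km.

7.005 × 10^4 km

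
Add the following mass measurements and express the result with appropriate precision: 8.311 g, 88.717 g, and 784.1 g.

8.311 g + 88.717 g + 784.1 g = 881.128 g.
Addition/subtraction keeps the fewest decimal places: 8.311 → 3 decimal places, 88.717 → 3 decimal places, 784.1 → 1 decimal place; limit is 1.
Rounded to 1 decimal place: 881.1 g.

881.1 g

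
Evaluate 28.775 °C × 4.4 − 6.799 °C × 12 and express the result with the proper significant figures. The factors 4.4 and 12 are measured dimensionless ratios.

5 × 10^1 °C

28.775 × 4.4 = 126.61 → 1.3 × 10^2 °C (2 s.f., last digit at the 10^1 place).
6.799 × 12 = 81.588 → 82 °C (2 s.f., last digit at the 10^0 place).
Difference: 45.022 °C; keep the coarser place, 10^1.
Result: 5 × 10^1 °C.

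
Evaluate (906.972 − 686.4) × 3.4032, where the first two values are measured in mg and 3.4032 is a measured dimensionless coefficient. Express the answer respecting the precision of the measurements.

906.972 mg − 686.4 mg = 220.572 mg; the difference is limited to 1 decimal place (4 s.f.).
Carrying full precision, 220.572 × 3.4032 = 750.6506304 mg; 3.4032 has 5 s.f., so the result keeps min(4, 5) = 4 s.f.
Rounded to 4 significant figures: 750.7 mg.

750.7 mg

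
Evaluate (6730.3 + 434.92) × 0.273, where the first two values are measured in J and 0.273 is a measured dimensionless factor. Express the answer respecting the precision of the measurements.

6730.3 J + 434.92 J = 7165.22 J; the sum is limited to 1 decimal place (5 s.f.).
Carrying full precision, 7165.22 × 0.273 = 1956.10506 J; 0.273 has 3 s.f., so the result keeps min(5, 3) = 3 s.f.
Rounded to 3 significant figures: 1.96 × 10^3 J.

1.96 × 10^3 J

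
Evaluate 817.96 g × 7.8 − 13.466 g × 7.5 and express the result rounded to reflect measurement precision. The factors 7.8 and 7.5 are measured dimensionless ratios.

817.96 × 7.8 = 6380.088 → 6.4 × 10^3 g (2 s.f., last digit at the 10^2 place).
13.466 × 7.5 = 100.995 → 1.0 × 10^2 g (2 s.f., last digit at the 10^1 place).
Difference: 6279.093 g; keep the coarser place, 10^2.
Result: 6.3 × 10^3 g.

6.3 × 10^3 g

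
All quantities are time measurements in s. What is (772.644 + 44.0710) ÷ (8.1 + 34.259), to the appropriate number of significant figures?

772.644 + 44.0710 = 816.7150, limited to 3 d.p. → 6 s.f.; 8.1 + 34.259 = 42.359, limited to 1 d.p. → 3 s.f.
Carrying full precision, 816.7150 ÷ 42.359 = 19.2807903869…; keep min(6, 3) = 3 s.f.
Rounded to 3 significant figures: 19.3.

19.3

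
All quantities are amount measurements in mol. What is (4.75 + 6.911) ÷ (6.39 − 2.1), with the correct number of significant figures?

2.7

4.75 + 6.911 = 11.661, limited to 2 d.p. → 4 s.f.; 6.39 − 2.1 = 4.29, limited to 1 d.p. → 2 s.f.
Carrying full precision, 11.661 ÷ 4.29 = 2.71818181818…; keep min(4, 2) = 2 s.f.
Rounded to 2 significant figures: 2.7.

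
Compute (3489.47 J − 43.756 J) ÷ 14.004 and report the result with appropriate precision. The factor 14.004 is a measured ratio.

3489.47 J − 43.756 J = 3445.714 J; the difference is limited to 2 decimal places (6 s.f.).
Carrying full precision, 3445.714 ÷ 14.004 = 246.052127963… J; 14.004 has 5 s.f., so the result keeps min(6, 5) = 5 s.f.
Rounded to 5 significant figures: 246.05 J.

246.05 J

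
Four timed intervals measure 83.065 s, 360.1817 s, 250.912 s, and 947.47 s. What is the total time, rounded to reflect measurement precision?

1641.63 s

83.065 s + 360.1817 s + 250.912 s + 947.47 s = 1641.6287 s.
Addition/subtraction keeps the fewest decimal places: 83.065 → 3 decimal places, 360.1817 → 4 decimal places, 250.912 → 3 decimal places, 947.47 → 2 decimal places; limit is 2.
Rounded to 2 decimal places: 1641.63 s.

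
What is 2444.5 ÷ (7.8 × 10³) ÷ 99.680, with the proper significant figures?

2444.5 ÷ (7.8 × 10³) ÷ 99.680 = 0.00314403527184…
Multiplication/division keeps the fewest significant figures: 2444.5 → 5 s.f., 7.8 × 10³ → 2 s.f., 99.680 → 5 s.f.; limit is 2.
Rounded to 2 significant figures: 0.0031.

0.0031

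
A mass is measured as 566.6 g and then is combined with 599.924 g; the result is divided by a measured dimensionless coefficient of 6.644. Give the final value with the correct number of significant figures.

175.6 g

566.6 g + 599.924 g = 1166.524 g; the sum is limited to 1 decimal place (5 s.f.).
Carrying full precision, 1166.524 ÷ 6.644 = 175.575556893… g; 6.644 has 4 s.f., so the result keeps min(5, 4) = 4 s.f.
Rounded to 4 significant figures: 175.6 g.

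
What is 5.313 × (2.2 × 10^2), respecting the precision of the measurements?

5.313 × (2.2 × 10^2) = 1168.86
Multiplication/division keeps the fewest significant figures: 5.313 → 4 s.f., 2.2 × 10^2 → 2 s.f.; limit is 2.
Rounded to 2 significant figures: 1.2 × 10^3.

1.2 × 10^3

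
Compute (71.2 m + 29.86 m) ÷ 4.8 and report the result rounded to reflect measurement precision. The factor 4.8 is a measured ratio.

71.2 m + 29.86 m = 101.06 m; the sum is limited to 1 decimal place (4 s.f.).
Carrying full precision, 101.06 ÷ 4.8 = 21.0541666667… m; 4.8 has 2 s.f., so the result keeps min(4, 2) = 2 s.f.
Rounded to 2 significant figures: 21 m.

21 m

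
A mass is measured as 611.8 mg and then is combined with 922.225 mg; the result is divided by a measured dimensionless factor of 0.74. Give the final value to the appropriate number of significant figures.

611.8 mg + 922.225 mg = 1534.025 mg; the sum is limited to 1 decimal place (5 s.f.).
Carrying full precision, 1534.025 ÷ 0.74 = 2073.00675676… mg; 0.74 has 2 s.f., so the result keeps min(5, 2) = 2 s.f.
Rounded to 2 significant figures: 2.1 × 10^3 mg.

2.1 × 10^3 mg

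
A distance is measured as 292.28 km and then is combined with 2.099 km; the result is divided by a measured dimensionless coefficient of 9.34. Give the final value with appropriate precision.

31.5 km

292.28 km + 2.099 km = 294.379 km; the sum is limited to 2 decimal places (5 s.f.).
Carrying full precision, 294.379 ÷ 9.34 = 31.5180942184… km; 9.34 has 3 s.f., so the result keeps min(5, 3) = 3 s.f.
Rounded to 3 significant figures: 31.5 km.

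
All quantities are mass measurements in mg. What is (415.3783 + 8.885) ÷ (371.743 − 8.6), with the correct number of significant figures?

415.3783 + 8.885 = 424.2633, limited to 3 d.p. → 6 s.f.; 371.743 − 8.6 = 363.143, limited to 1 d.p. → 4 s.f.
Carrying full precision, 424.2633 ÷ 363.143 = 1.16830917848…; keep min(6, 4) = 4 s.f.
Rounded to 4 significant figures: 1.168.

1.168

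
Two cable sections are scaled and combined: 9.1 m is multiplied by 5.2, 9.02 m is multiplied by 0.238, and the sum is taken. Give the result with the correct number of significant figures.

9.1 × 5.2 = 47.32 → 47 m (2 s.f., last digit at the 10^0 place).
9.02 × 0.238 = 2.14676 → 2.15 m (3 s.f., last digit at the 10^-2 place).
Sum: 49.46676 m; keep the coarser place, 10^0.
Result: 49 m.

49 m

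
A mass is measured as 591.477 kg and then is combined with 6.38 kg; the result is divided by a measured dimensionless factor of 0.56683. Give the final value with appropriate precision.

591.477 kg + 6.38 kg = 597.857 kg; the sum is limited to 2 decimal places (5 s.f.).
Carrying full precision, 597.857 ÷ 0.56683 = 1054.73775206… kg; 0.56683 has 5 s.f., so the result keeps min(5, 5) = 5 s.f.
Rounded to 5 significant figures: 1054.7 kg.

1054.7 kg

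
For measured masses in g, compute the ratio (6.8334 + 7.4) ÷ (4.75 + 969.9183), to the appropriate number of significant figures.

6.8334 + 7.4 = 14.2334, limited to 1 d.p. → 3 s.f.; 4.75 + 969.9183 = 974.6683, limited to 2 d.p. → 5 s.f.
Carrying full precision, 14.2334 ÷ 974.6683 = 0.0146033271011…; keep min(3, 5) = 3 s.f.
Rounded to 3 significant figures: 0.0146.

0.0146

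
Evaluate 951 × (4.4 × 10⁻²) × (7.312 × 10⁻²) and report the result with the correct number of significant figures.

951 × (4.4 × 10⁻²) × (7.312 × 10⁻²) = 3.05963328
Multiplication/division keeps the fewest significant figures: 951 → 3 s.f., 4.4 × 10⁻² → 2 s.f., 7.312 × 10⁻² → 4 s.f.; limit is 2.
Rounded to 2 significant figures: 3.1.

3.1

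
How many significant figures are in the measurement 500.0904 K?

7

500.0904: zeros between nonzero digits are significant.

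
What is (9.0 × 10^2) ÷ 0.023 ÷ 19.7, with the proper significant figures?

(9.0 × 10^2) ÷ 0.023 ÷ 19.7 = 1986.31648643…
Multiplication/division keeps the fewest significant figures: 9.0 × 10^2 → 2 s.f., 0.023 → 2 s.f., 19.7 → 3 s.f.; limit is 2.
Rounded to 2 significant figures: 2.0 × 10^3.

2.0 × 10^3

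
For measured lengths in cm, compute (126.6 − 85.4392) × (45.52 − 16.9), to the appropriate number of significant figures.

126.6 − 85.4392 = 41.1608, limited to 1 d.p. → 3 s.f.; 45.52 − 16.9 = 28.62, limited to 1 d.p. → 3 s.f.
Carrying full precision, 41.1608 × 28.62 = 1178.022096; keep min(3, 3) = 3 s.f.
Rounded to 3 significant figures: 1.18 × 10^3 cm².

1.18 × 10^3 cm²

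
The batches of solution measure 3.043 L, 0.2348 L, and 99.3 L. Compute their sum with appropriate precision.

102.6 L

3.043 L + 0.2348 L + 99.3 L = 102.5778 L.
Addition/subtraction keeps the fewest decimal places: 3.043 → 3 decimal places, 0.2348 → 4 decimal places, 99.3 → 1 decimal place; limit is 1.
Rounded to 1 decimal place: 102.6 L.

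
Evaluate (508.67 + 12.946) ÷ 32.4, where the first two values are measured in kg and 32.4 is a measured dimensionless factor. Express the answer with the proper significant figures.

508.67 kg + 12.946 kg = 521.616 kg; the sum is limited to 2 decimal places (5 s.f.).
Carrying full precision, 521.616 ÷ 32.4 = 16.0992592593… kg; 32.4 has 3 s.f., so the result keeps min(5, 3) = 3 s.f.
Rounded to 3 significant figures: 16.1 kg.

16.1 kg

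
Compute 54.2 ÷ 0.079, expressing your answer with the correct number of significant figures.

54.2 ÷ 0.079 = 686.075949367…
Multiplication/division keeps the fewest significant figures: 54.2 → 3 s.f., 0.079 → 2 s.f.; limit is 2.
Rounded to 2 significant figures: 6.9 × 10².

6.9 × 10²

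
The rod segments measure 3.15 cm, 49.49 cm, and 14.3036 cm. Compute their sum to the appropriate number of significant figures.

66.94 cm

3.15 cm + 49.49 cm + 14.3036 cm = 66.9436 cm.
Addition/subtraction keeps the fewest decimal places: 3.15 → 2 decimal places, 49.49 → 2 decimal places, 14.3036 → 4 decimal places; limit is 2.
Rounded to 2 decimal places: 66.94 cm.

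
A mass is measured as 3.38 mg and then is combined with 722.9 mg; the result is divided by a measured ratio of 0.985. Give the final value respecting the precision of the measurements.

737 mg

3.38 mg + 722.9 mg = 726.28 mg; the sum is limited to 1 decimal place (4 s.f.).
Carrying full precision, 726.28 ÷ 0.985 = 737.340101523… mg; 0.985 has 3 s.f., so the result keeps min(4, 3) = 3 s.f.
Rounded to 3 significant figures: 737 mg.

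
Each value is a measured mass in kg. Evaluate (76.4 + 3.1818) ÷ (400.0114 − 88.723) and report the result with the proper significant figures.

0.256

76.4 + 3.1818 = 79.5818, limited to 1 d.p. → 3 s.f.; 400.0114 − 88.723 = 311.2884, limited to 3 d.p. → 6 s.f.
Carrying full precision, 79.5818 ÷ 311.2884 = 0.255652957193…; keep min(3, 6) = 3 s.f.
Rounded to 3 significant figures: 0.256.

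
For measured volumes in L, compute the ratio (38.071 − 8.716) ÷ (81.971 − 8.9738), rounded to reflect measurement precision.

38.071 − 8.716 = 29.355, limited to 3 d.p. → 5 s.f.; 81.971 − 8.9738 = 72.9972, limited to 3 d.p. → 5 s.f.
Carrying full precision, 29.355 ÷ 72.9972 = 0.40213871217…; keep min(5, 5) = 5 s.f.
Rounded to 5 significant figures: 0.40214.

0.40214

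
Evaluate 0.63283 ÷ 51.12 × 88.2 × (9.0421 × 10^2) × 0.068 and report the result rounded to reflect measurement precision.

0.63283 ÷ 51.12 × 88.2 × (9.0421 × 10^2) × 0.068 = 67.1340762693…
Multiplication/division keeps the fewest significant figures: 0.63283 → 5 s.f., 51.12 → 4 s.f., 88.2 → 3 s.f., 9.0421 × 10^2 → 5 s.f., 0.068 → 2 s.f.; limit is 2.
Rounded to 2 significant figures: 67.

67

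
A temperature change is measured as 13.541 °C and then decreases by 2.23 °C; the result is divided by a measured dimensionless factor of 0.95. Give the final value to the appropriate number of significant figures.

13.541 °C − 2.23 °C = 11.311 °C; the difference is limited to 2 decimal places (4 s.f.).
Carrying full precision, 11.311 ÷ 0.95 = 11.9063157895… °C; 0.95 has 2 s.f., so the result keeps min(4, 2) = 2 s.f.
Rounded to 2 significant figures: 12 °C.

12 °C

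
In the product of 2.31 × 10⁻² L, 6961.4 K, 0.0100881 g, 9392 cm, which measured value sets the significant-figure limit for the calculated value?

2.31 × 10⁻² L → 3 s.f.; 6961.4 K → 5 s.f.; 0.0100881 g → 6 s.f.; 9392 cm → 4 s.f.
The fewest is 3 significant figures, from 2.31 × 10⁻² L.

2.31 × 10⁻² L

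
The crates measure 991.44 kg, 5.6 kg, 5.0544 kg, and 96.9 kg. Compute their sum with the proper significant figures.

1099.0 kg

991.44 kg + 5.6 kg + 5.0544 kg + 96.9 kg = 1098.9944 kg.
Addition/subtraction keeps the fewest decimal places: 991.44 → 2 decimal places, 5.6 → 1 decimal place, 5.0544 → 4 decimal places, 96.9 → 1 decimal place; limit is 1.
Rounded to 1 decimal place: 1099.0 kg.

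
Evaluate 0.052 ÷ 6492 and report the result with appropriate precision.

8.0 × 10⁻⁶

0.052 ÷ 6492 = 0.00000800985828712…
Multiplication/division keeps the fewest significant figures: 0.052 → 2 s.f., 6492 → 4 s.f.; limit is 2.
Rounded to 2 significant figures: 8.0 × 10⁻⁶.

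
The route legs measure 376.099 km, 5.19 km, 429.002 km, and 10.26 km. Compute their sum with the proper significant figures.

820.55 km

376.099 km + 5.19 km + 429.002 km + 10.26 km = 820.551 km.
Addition/subtraction keeps the fewest decimal places: 376.099 → 3 decimal places, 5.19 → 2 decimal places, 429.002 → 3 decimal places, 10.26 → 2 decimal places; limit is 2.
Rounded to 2 decimal places: 820.55 km.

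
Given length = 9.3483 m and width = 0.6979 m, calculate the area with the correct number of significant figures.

6.524 m²

area = 9.3483 m × 0.6979 m = 6.52417857 m².
9.3483 has 5 significant figures; 0.6979 has 4.
Division/multiplication keeps the fewest: 4 significant figures.
Rounded: 6.524 m².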